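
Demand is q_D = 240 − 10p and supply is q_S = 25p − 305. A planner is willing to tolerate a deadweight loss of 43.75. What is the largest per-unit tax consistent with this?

3.5

In inverse form: demand p = 24 − 0.1q, supply p = 12.2 + 0.04q.
Competitive equilibrium: 24 − 0.1q = 12.2 + 0.04q → q* = 84.2857, p* = 15.5714.
A tax t gives Δq = t/0.14 and wedge t, so DWL = t²/0.28.
t²/0.28 = 43.75 → t² = 12.25 → t = 3.5.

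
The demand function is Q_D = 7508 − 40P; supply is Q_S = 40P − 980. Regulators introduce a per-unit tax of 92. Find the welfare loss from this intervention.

In inverse form: demand P = 187.7 − 0.025Q, supply P = 24.5 + 0.025Q.
Competitive equilibrium: 187.7 − 0.025Q = 24.5 + 0.025Q → Q* = 3264, P* = 106.1.
With the tax, the buyer price exceeds the seller price by 92: (187.7 − 0.025Q) − (24.5 + 0.025Q) = 92 → Q' = 1424.
ΔQ = 3264 − 1424 = 1840; the wedge equals the tax, 92.
Welfare loss = ½ × 1840 × 92 = 84640.

84640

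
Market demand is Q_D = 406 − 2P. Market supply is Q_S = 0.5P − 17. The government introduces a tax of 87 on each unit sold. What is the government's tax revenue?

In inverse form: demand P = 203 − 0.5Q, supply P = 34 + 2Q.
Competitive equilibrium: 203 − 0.5Q = 34 + 2Q → Q* = 67.6, P* = 169.2.
With the tax, the buyer price exceeds the seller price by 87: (203 − 0.5Q) − (34 + 2Q) = 87 → Q' = 32.8.
Tax revenue = 87 × 32.8 = 2853.60.

2853.60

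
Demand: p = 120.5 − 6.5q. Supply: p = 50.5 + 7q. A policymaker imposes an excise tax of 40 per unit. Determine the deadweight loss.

Competitive equilibrium: 120.5 − 6.5q = 50.5 + 7q → q* = 5.1852, p* = 86.7963.
With the tax, the buyer price exceeds the seller price by 40: (120.5 − 6.5q) − (50.5 + 7q) = 40 → q' = 2.2222.
Δq = 5.1852 − 2.2222 = 2.963; the wedge equals the tax, 40.
DWL = ½ × 2.963 × 40 = 59.26.

59.26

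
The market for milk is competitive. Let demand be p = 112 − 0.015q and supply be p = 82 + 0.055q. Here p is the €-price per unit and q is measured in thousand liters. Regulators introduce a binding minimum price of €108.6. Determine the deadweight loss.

Competitive equilibrium: 112 − 0.015q = 82 + 0.055q → q* = 428.5714, p* = 105.5714.
At the floor p = 108.6, quantity demanded = (112 − 108.6)/0.015 = 226.6667.
Sellers' marginal cost at q' = 226.6667: 82 + 0.055·226.6667 = 94.4667.
Δq = 428.5714 − 226.6667 = 201.9047; wedge = 108.6 − 94.4667 = 14.1333.
DWL = ½ × 201.9047 × 14.1333 = €1426.79 thousand.

€1426.79 thousand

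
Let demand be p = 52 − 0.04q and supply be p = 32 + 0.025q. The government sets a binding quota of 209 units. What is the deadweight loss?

316.56

Competitive equilibrium: 52 − 0.04q = 32 + 0.025q → q* = 307.6923, p* = 39.6923.
At q = 209: demand price = 52 − 0.04·209 = 43.64; supply price = 32 + 0.025·209 = 37.225.
Δq = 307.6923 − 209 = 98.6923; wedge = 43.64 − 37.225 = 6.415.
Welfare loss = ½ × 98.6923 × 6.415 = 316.56.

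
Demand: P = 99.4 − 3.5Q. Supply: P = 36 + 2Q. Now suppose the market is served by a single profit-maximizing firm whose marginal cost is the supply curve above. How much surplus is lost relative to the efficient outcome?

Competitive equilibrium: 99.4 − 3.5Q = 36 + 2Q → Q* = 11.5273, P* = 59.0545.
Marginal revenue: MR = 99.4 − 7Q. Set MR = MC: 99.4 − 7Q = 36 + 2Q → Q_m = 7.0444.
Price P_m = 99.4 − 3.5·7.0444 = 74.7446; MC(Q_m) = 36 + 2·7.0444 = 50.0888.
Competitive Q* = 11.5273, so ΔQ = 4.4829; wedge = 74.7446 − 50.0888 = 24.6558.
DWL = ½ × 4.4829 × 24.6558 = 55.26.

55.26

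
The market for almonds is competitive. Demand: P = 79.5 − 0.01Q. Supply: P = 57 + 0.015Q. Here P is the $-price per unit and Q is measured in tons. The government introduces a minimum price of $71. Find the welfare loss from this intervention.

$31.25

Competitive equilibrium: 79.5 − 0.01Q = 57 + 0.015Q → Q* = 900, P* = 70.5.
At the floor P = 71, quantity demanded = (79.5 − 71)/0.01 = 850.
Sellers' marginal cost at Q' = 850: 57 + 0.015·850 = 69.75.
ΔQ = 900 − 850 = 50; wedge = 71 − 69.75 = 1.25.
The triangle = ½ × 50 × 1.25 = $31.25.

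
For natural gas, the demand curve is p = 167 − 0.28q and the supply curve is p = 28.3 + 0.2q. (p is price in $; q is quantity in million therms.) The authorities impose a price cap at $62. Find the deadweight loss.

Competitive equilibrium: 167 − 0.28q = 28.3 + 0.2q → q* = 288.9583, p* = 86.0917.
At the ceiling p = 62, quantity supplied = (62 − 28.3)/0.2 = 168.5.
Willingness to pay at q' = 168.5: 167 − 0.28·168.5 = 119.82.
Δq = 288.9583 − 168.5 = 120.4583; wedge = 119.82 − 62 = 57.82.
Welfare loss = ½ × 120.4583 × 57.82 = $3482.45 million.

$3482.45 million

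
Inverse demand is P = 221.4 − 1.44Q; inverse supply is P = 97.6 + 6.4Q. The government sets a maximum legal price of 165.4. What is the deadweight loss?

Competitive equilibrium: 221.4 − 1.44Q = 97.6 + 6.4Q → Q* = 15.7908, P* = 198.6612.
At the ceiling P = 165.4, quantity supplied = (165.4 − 97.6)/6.4 = 10.5938.
Willingness to pay at Q' = 10.5938: 221.4 − 1.44·10.5938 = 206.1449.
ΔQ = 15.7908 − 10.5938 = 5.197; wedge = 206.1449 − 165.4 = 40.7449.
DWL = ½ × 5.197 × 40.7449 = 105.88.

105.88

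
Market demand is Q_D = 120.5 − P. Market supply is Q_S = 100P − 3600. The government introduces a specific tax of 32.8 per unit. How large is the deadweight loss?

532.59

In inverse form: demand P = 120.5 − Q, supply P = 36 + 0.01Q.
Competitive equilibrium: 120.5 − Q = 36 + 0.01Q → Q* = 83.6634, P* = 36.8366.
With the tax, the buyer price exceeds the seller price by 32.8: (120.5 − Q) − (36 + 0.01Q) = 32.8 → Q' = 51.1881.
ΔQ = 83.6634 − 51.1881 = 32.4753; the wedge equals the tax, 32.8.
DWL = ½ × 32.4753 × 32.8 = 532.59.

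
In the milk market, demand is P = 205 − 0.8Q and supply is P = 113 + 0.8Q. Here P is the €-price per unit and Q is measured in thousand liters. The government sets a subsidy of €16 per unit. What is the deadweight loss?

Competitive equilibrium: 205 − 0.8Q = 113 + 0.8Q → Q* = 57.5, P* = 159.
The subsidy lowers effective supply by 16: P = 97 + 0.8Q.
New quantity: 205 − 0.8Q = 97 + 0.8Q → Q' = 67.5.
Overproduction ΔQ = 67.5 − 57.5 = 10; wedge = subsidy = 16.
Deadweight loss = ½ × 10 × 16 = €80 thousand.

€80 thousand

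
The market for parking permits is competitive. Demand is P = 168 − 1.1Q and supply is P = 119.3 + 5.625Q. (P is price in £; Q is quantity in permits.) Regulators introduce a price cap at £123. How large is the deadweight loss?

£145.75

Competitive equilibrium: 168 − 1.1Q = 119.3 + 5.625Q → Q* = 7.2416, P* = 160.0342.
At the ceiling P = 123, quantity supplied = (123 − 119.3)/5.625 = 0.6578.
Willingness to pay at Q' = 0.6578: 168 − 1.1·0.6578 = 167.2764.
ΔQ = 7.2416 − 0.6578 = 6.5838; wedge = 167.2764 − 123 = 44.2764.
The triangle = ½ × 6.5838 × 44.2764 = £145.75.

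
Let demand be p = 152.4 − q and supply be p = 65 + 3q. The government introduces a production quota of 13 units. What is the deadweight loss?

Competitive equilibrium: 152.4 − q = 65 + 3q → q* = 21.85, p* = 130.55.
At q = 13: demand price = 152.4 − 1·13 = 139.4; supply price = 65 + 3·13 = 104.
Δq = 21.85 − 13 = 8.85; wedge = 139.4 − 104 = 35.4.
Deadweight loss = ½ × 8.85 × 35.4 = 156.645.

156.645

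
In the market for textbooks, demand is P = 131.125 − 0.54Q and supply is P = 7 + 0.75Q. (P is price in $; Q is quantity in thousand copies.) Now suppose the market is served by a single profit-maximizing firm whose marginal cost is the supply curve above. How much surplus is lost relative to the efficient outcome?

$519.98 thousand

Competitive equilibrium: 131.125 − 0.54Q = 7 + 0.75Q → Q* = 96.2209, P* = 79.1657.
Marginal revenue: MR = 131.125 − 1.08Q. Set MR = MC: 131.125 − 1.08Q = 7 + 0.75Q → Q_m = 67.8279.
Price P_m = 131.125 − 0.54·67.8279 = 94.4979; MC(Q_m) = 7 + 0.75·67.8279 = 57.8709.
Competitive Q* = 96.2209, so ΔQ = 28.393; wedge = 94.4979 − 57.8709 = 36.627.
Welfare loss = ½ × 28.393 × 36.627 = $519.98 thousand.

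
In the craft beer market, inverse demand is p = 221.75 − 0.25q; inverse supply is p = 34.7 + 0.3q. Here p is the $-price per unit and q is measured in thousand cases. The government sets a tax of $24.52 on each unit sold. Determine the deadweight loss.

$546.57 thousand

Competitive equilibrium: 221.75 − 0.25q = 34.7 + 0.3q → q* = 340.0909, p* = 136.7273.
With the tax, the buyer price exceeds the seller price by 24.52: (221.75 − 0.25q) − (34.7 + 0.3q) = 24.52 → q' = 295.5091.
Δq = 340.0909 − 295.5091 = 44.5818; the wedge equals the tax, 24.52.
The triangle = ½ × 44.5818 × 24.52 = $546.57 thousand.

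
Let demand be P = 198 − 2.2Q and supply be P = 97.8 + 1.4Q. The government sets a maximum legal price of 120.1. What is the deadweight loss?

Competitive equilibrium: 198 − 2.2Q = 97.8 + 1.4Q → Q* = 27.8333, P* = 136.7667.
At the ceiling P = 120.1, quantity supplied = (120.1 − 97.8)/1.4 = 15.9286.
Willingness to pay at Q' = 15.9286: 198 − 2.2·15.9286 = 162.9571.
ΔQ = 27.8333 − 15.9286 = 11.9047; wedge = 162.9571 − 120.1 = 42.8571.
Welfare loss = ½ × 11.9047 × 42.8571 = 255.10.

255.10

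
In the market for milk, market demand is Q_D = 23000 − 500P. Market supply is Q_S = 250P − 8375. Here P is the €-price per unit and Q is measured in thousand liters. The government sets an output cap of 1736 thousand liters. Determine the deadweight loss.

In inverse form: demand P = 46 − 0.002Q, supply P = 33.5 + 0.004Q.
Competitive equilibrium: 46 − 0.002Q = 33.5 + 0.004Q → Q* = 2083.3333, P* = 41.8333.
At Q = 1736: demand price = 46 − 0.002·1736 = 42.528; supply price = 33.5 + 0.004·1736 = 40.444.
ΔQ = 2083.3333 − 1736 = 347.3333; wedge = 42.528 − 40.444 = 2.084.
DWL = ½ × 347.3333 × 2.084 = €361.92 thousand.

€361.92 thousand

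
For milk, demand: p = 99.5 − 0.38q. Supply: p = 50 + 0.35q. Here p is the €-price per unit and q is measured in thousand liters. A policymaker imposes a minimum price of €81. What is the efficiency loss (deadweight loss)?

Competitive equilibrium: 99.5 − 0.38q = 50 + 0.35q → q* = 67.8082, p* = 73.7329.
At the floor p = 81, quantity demanded = (99.5 − 81)/0.38 = 48.6842.
Sellers' marginal cost at q' = 48.6842: 50 + 0.35·48.6842 = 67.0395.
Δq = 67.8082 − 48.6842 = 19.124; wedge = 81 − 67.0395 = 13.9605.
Deadweight loss = ½ × 19.124 × 13.9605 = €133.49 thousand.

€133.49 thousand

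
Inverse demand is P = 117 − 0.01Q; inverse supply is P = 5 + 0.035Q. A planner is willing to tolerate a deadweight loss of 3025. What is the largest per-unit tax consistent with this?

Competitive equilibrium: 117 − 0.01Q = 5 + 0.035Q → Q* = 2488.8889, P* = 92.1111.
A tax t gives ΔQ = t/0.045 and wedge t, so DWL = t²/0.09.
t²/0.09 = 3025 → t² = 272.25 → t = 16.5.

16.5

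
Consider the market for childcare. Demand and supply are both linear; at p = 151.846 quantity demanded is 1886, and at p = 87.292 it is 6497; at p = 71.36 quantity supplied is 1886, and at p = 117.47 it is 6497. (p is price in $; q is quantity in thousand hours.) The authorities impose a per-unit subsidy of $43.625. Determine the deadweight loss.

Demand slope = (87.292 − 151.846)/(6497 − 1886) = −0.014, so p = 178.25 − 0.014q.
Supply slope = (117.47 − 71.36)/(6497 − 1886) = 0.01, so p = 52.5 + 0.01q.
Competitive equilibrium: 178.25 − 0.014q = 52.5 + 0.01q → q* = 5239.5833, p* = 104.8958.
The subsidy lowers effective supply by 43.625: p = 8.875 + 0.01q.
New quantity: 178.25 − 0.014q = 8.875 + 0.01q → q' = 7057.2917.
Overproduction Δq = 7057.2917 − 5239.5833 = 1817.7084; wedge = subsidy = 43.625.
Welfare loss = ½ × 1817.7084 × 43.625 = $39648.76 thousand.

$39648.76 thousand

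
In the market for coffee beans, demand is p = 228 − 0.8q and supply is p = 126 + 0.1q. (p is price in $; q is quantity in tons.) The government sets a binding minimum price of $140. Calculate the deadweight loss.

Competitive equilibrium: 228 − 0.8q = 126 + 0.1q → q* = 113.3333, p* = 137.3333.
At the floor p = 140, quantity demanded = (228 − 140)/0.8 = 110.
Sellers' marginal cost at q' = 110: 126 + 0.1·110 = 137.
Δq = 113.3333 − 110 = 3.3333; wedge = 140 − 137 = 3.
Welfare loss = ½ × 3.3333 × 3 = $5.

$5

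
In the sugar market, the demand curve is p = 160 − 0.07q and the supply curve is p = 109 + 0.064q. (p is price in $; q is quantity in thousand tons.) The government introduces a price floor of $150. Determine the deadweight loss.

$3786.86 thousand

Competitive equilibrium: 160 − 0.07q = 109 + 0.064q → q* = 380.59701, p* = 133.35821.
At the floor p = 150, quantity demanded = (160 − 150)/0.07 = 142.85714.
Sellers' marginal cost at q' = 142.85714: 109 + 0.064·142.85714 = 118.14286.
Δq = 380.59701 − 142.85714 = 237.73987; wedge = 150 − 118.14286 = 31.85714.
Deadweight loss = ½ × 237.73987 × 31.85714 = $3786.86 thousand.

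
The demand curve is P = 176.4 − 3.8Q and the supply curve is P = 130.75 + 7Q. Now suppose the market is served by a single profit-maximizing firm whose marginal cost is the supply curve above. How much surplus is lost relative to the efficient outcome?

Competitive equilibrium: 176.4 − 3.8Q = 130.75 + 7Q → Q* = 4.2269, P* = 160.338.
Marginal revenue: MR = 176.4 − 7.6Q. Set MR = MC: 176.4 − 7.6Q = 130.75 + 7Q → Q_m = 3.1267.
Price P_m = 176.4 − 3.8·3.1267 = 164.5185; MC(Q_m) = 130.75 + 7·3.1267 = 152.6369.
Competitive Q* = 4.2269, so ΔQ = 1.1002; wedge = 164.5185 − 152.6369 = 11.8816.
Deadweight loss = ½ × 1.1002 × 11.8816 = 6.54.

6.54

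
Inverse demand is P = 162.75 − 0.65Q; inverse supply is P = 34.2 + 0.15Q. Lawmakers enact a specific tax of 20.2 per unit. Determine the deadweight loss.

Competitive equilibrium: 162.75 − 0.65Q = 34.2 + 0.15Q → Q* = 160.6875, P* = 58.3031.
With the tax, the buyer price exceeds the seller price by 20.2: (162.75 − 0.65Q) − (34.2 + 0.15Q) = 20.2 → Q' = 135.4375.
ΔQ = 160.6875 − 135.4375 = 25.25; the wedge equals the tax, 20.2.
Welfare loss = ½ × 25.25 × 20.2 = 255.025.

255.025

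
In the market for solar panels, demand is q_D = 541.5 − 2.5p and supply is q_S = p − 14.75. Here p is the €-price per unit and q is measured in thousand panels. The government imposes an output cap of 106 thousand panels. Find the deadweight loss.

€1020.32 thousand

In inverse form: demand p = 216.6 − 0.4q, supply p = 14.75 + q.
Competitive equilibrium: 216.6 − 0.4q = 14.75 + q → q* = 144.1786, p* = 158.9286.
At q = 106: demand price = 216.6 − 0.4·106 = 174.2; supply price = 14.75 + 1·106 = 120.75.
Δq = 144.1786 − 106 = 38.1786; wedge = 174.2 − 120.75 = 53.45.
Deadweight loss = ½ × 38.1786 × 53.45 = €1020.32 thousand.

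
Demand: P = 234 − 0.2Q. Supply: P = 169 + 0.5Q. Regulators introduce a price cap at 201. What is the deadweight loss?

291.46

Competitive equilibrium: 234 − 0.2Q = 169 + 0.5Q → Q* = 92.8571, P* = 215.4286.
At the ceiling P = 201, quantity supplied = (201 − 169)/0.5 = 64.
Willingness to pay at Q' = 64: 234 − 0.2·64 = 221.2.
ΔQ = 92.8571 − 64 = 28.8571; wedge = 221.2 − 201 = 20.2.
Welfare loss = ½ × 28.8571 × 20.2 = 291.46.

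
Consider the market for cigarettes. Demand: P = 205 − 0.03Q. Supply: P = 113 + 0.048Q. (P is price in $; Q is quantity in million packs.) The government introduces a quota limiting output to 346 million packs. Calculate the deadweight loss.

$27093.33 million

Competitive equilibrium: 205 − 0.03Q = 113 + 0.048Q → Q* = 1179.4872, P* = 169.6154.
At Q = 346: demand price = 205 − 0.03·346 = 194.62; supply price = 113 + 0.048·346 = 129.608.
ΔQ = 1179.4872 − 346 = 833.4872; wedge = 194.62 − 129.608 = 65.012.
Deadweight loss = ½ × 833.4872 × 65.012 = $27093.33 million.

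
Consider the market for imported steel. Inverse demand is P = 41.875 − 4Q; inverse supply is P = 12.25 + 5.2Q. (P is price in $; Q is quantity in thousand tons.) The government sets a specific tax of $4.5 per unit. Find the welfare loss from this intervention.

$1.10 thousand

Competitive equilibrium: 41.875 − 4Q = 12.25 + 5.2Q → Q* = 3.2201, P* = 28.9946.
With the tax, the buyer price exceeds the seller price by 4.5: (41.875 − 4Q) − (12.25 + 5.2Q) = 4.5 → Q' = 2.731.
ΔQ = 3.2201 − 2.731 = 0.4891; the wedge equals the tax, 4.5.
Deadweight loss = ½ × 0.4891 × 4.5 = $1.10 thousand.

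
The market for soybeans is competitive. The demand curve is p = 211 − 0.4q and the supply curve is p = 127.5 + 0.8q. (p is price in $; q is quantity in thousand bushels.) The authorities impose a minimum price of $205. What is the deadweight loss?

Competitive equilibrium: 211 − 0.4q = 127.5 + 0.8q → q* = 69.5833, p* = 183.1667.
At the floor p = 205, quantity demanded = (211 − 205)/0.4 = 15.
Sellers' marginal cost at q' = 15: 127.5 + 0.8·15 = 139.5.
Δq = 69.5833 − 15 = 54.5833; wedge = 205 − 139.5 = 65.5.
DWL = ½ × 54.5833 × 65.5 = $1787.60 thousand.

$1787.60 thousand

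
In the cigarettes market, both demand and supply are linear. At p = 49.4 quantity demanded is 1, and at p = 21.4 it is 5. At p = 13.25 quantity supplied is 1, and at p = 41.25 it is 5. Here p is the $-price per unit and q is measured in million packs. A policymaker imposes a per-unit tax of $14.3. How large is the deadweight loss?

$7.30 million

Demand slope = (21.4 − 49.4)/(5 − 1) = −7, so p = 56.4 − 7q.
Supply slope = (41.25 − 13.25)/(5 − 1) = 7, so p = 6.25 + 7q.
Competitive equilibrium: 56.4 − 7q = 6.25 + 7q → q* = 3.5821, p* = 31.325.
With the tax, the buyer price exceeds the seller price by 14.3: (56.4 − 7q) − (6.25 + 7q) = 14.3 → q' = 2.5607.
Δq = 3.5821 − 2.5607 = 1.0214; the wedge equals the tax, 14.3.
Welfare loss = ½ × 1.0214 × 14.3 = $7.30 million.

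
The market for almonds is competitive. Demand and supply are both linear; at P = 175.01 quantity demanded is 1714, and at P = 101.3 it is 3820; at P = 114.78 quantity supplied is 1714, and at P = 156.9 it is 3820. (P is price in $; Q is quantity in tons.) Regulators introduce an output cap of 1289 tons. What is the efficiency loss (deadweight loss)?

Demand slope = (101.3 − 175.01)/(3820 − 1714) = −0.035, so P = 235 − 0.035Q.
Supply slope = (156.9 − 114.78)/(3820 − 1714) = 0.02, so P = 80.5 + 0.02Q.
Competitive equilibrium: 235 − 0.035Q = 80.5 + 0.02Q → Q* = 2809.0909, P* = 136.6818.
At Q = 1289: demand price = 235 − 0.035·1289 = 189.885; supply price = 80.5 + 0.02·1289 = 106.28.
ΔQ = 2809.0909 − 1289 = 1520.0909; wedge = 189.885 − 106.28 = 83.605.
The triangle = ½ × 1520.0909 × 83.605 = $63543.60.

$63543.60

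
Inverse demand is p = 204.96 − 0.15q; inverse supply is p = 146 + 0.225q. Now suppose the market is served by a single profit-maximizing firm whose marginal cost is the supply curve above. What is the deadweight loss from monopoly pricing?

378.37

Competitive equilibrium: 204.96 − 0.15q = 146 + 0.225q → q* = 157.2267, p* = 181.376.
Marginal revenue: MR = 204.96 − 0.3q. Set MR = MC: 204.96 − 0.3q = 146 + 0.225q → q_m = 112.3048.
Price p_m = 204.96 − 0.15·112.3048 = 188.1143; MC(q_m) = 146 + 0.225·112.3048 = 171.2686.
Competitive q* = 157.2267, so Δq = 44.9219; wedge = 188.1143 − 171.2686 = 16.8457.
Deadweight loss = ½ × 44.9219 × 16.8457 = 378.37.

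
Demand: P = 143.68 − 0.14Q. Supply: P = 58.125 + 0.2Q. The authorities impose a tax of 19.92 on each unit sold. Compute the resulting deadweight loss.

Competitive equilibrium: 143.68 − 0.14Q = 58.125 + 0.2Q → Q* = 251.6324, P* = 108.4515.
With the tax, the buyer price exceeds the seller price by 19.92: (143.68 − 0.14Q) − (58.125 + 0.2Q) = 19.92 → Q' = 193.0441.
ΔQ = 251.6324 − 193.0441 = 58.5883; the wedge equals the tax, 19.92.
Deadweight loss = ½ × 58.5883 × 19.92 = 583.54.

583.54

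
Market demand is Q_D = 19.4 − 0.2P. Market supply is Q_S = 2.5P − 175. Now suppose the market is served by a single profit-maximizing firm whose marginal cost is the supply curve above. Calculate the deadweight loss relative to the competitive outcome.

In inverse form: demand P = 97 − 5Q, supply P = 70 + 0.4Q.
Competitive equilibrium: 97 − 5Q = 70 + 0.4Q → Q* = 5, P* = 72.
Marginal revenue: MR = 97 − 10Q. Set MR = MC: 97 − 10Q = 70 + 0.4Q → Q_m = 2.5962.
Price P_m = 97 − 5·2.5962 = 84.019; MC(Q_m) = 70 + 0.4·2.5962 = 71.0385.
Competitive Q* = 5, so ΔQ = 2.4038; wedge = 84.019 − 71.0385 = 12.9805.
Welfare loss = ½ × 2.4038 × 12.9805 = 15.60.

15.60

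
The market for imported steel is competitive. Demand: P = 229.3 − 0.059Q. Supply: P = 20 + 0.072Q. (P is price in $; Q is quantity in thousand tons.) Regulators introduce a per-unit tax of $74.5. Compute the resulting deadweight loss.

Competitive equilibrium: 229.3 − 0.059Q = 20 + 0.072Q → Q* = 1597.7099, P* = 135.0351.
With the tax, the buyer price exceeds the seller price by 74.5: (229.3 − 0.059Q) − (20 + 0.072Q) = 74.5 → Q' = 1029.0076.
ΔQ = 1597.7099 − 1029.0076 = 568.7023; the wedge equals the tax, 74.5.
Welfare loss = ½ × 568.7023 × 74.5 = $21184.16 thousand.

$21184.16 thousand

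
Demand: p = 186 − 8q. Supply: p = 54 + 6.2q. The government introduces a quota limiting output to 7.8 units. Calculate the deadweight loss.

15.89

Competitive equilibrium: 186 − 8q = 54 + 6.2q → q* = 9.2958, p* = 111.6338.
At q = 7.8: demand price = 186 − 8·7.8 = 123.6; supply price = 54 + 6.2·7.8 = 102.36.
Δq = 9.2958 − 7.8 = 1.4958; wedge = 123.6 − 102.36 = 21.24.
DWL = ½ × 1.4958 × 21.24 = 15.89.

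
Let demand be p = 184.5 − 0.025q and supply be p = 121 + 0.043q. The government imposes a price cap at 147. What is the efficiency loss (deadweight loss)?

Competitive equilibrium: 184.5 − 0.025q = 121 + 0.043q → q* = 933.8235, p* = 161.1544.
At the ceiling p = 147, quantity supplied = (147 − 121)/0.043 = 604.6512.
Willingness to pay at q' = 604.6512: 184.5 − 0.025·604.6512 = 169.3837.
Δq = 933.8235 − 604.6512 = 329.1723; wedge = 169.3837 − 147 = 22.3837.
Deadweight loss = ½ × 329.1723 × 22.3837 = 3684.05.

3684.05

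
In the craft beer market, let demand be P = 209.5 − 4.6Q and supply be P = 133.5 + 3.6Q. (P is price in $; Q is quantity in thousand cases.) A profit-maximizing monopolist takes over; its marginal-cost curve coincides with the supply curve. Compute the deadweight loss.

Competitive equilibrium: 209.5 − 4.6Q = 133.5 + 3.6Q → Q* = 9.2683, P* = 166.8659.
Marginal revenue: MR = 209.5 − 9.2Q. Set MR = MC: 209.5 − 9.2Q = 133.5 + 3.6Q → Q_m = 5.9375.
Price P_m = 209.5 − 4.6·5.9375 = 182.1875; MC(Q_m) = 133.5 + 3.6·5.9375 = 154.875.
Competitive Q* = 9.2683, so ΔQ = 3.3308; wedge = 182.1875 − 154.875 = 27.3125.
Welfare loss = ½ × 3.3308 × 27.3125 = $45.49 thousand.

$45.49 thousand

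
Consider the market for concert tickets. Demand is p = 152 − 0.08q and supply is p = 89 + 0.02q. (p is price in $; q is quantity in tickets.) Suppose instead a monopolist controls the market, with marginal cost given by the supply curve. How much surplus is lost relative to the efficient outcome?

Competitive equilibrium: 152 − 0.08q = 89 + 0.02q → q* = 630, p* = 101.6.
Marginal revenue: MR = 152 − 0.16q. Set MR = MC: 152 − 0.16q = 89 + 0.02q → q_m = 350.
Price p_m = 152 − 0.08·350 = 124; MC(q_m) = 89 + 0.02·350 = 96.
Competitive q* = 630, so Δq = 280; wedge = 124 − 96 = 28.
DWL = ½ × 280 × 28 = $3920.

$3920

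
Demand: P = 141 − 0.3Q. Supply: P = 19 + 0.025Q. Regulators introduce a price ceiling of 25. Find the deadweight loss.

Competitive equilibrium: 141 − 0.3Q = 19 + 0.025Q → Q* = 375.3846, P* = 28.3846.
At the ceiling P = 25, quantity supplied = (25 − 19)/0.025 = 240.
Willingness to pay at Q' = 240: 141 − 0.3·240 = 69.
ΔQ = 375.3846 − 240 = 135.3846; wedge = 69 − 25 = 44.
The triangle = ½ × 135.3846 × 44 = 2978.46.

2978.46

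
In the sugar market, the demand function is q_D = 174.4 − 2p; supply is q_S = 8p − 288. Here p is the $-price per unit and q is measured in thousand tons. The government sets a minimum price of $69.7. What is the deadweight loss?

$687.96 thousand

In inverse form: demand p = 87.2 − 0.5q, supply p = 36 + 0.125q.
Competitive equilibrium: 87.2 − 0.5q = 36 + 0.125q → q* = 81.92, p* = 46.24.
At the floor p = 69.7, quantity demanded = (87.2 − 69.7)/0.5 = 35.
Sellers' marginal cost at q' = 35: 36 + 0.125·35 = 40.375.
Δq = 81.92 − 35 = 46.92; wedge = 69.7 − 40.375 = 29.325.
Deadweight loss = ½ × 46.92 × 29.325 = $687.96 thousand.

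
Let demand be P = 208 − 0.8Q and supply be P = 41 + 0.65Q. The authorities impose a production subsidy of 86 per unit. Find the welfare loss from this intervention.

2550.34

Competitive equilibrium: 208 − 0.8Q = 41 + 0.65Q → Q* = 115.172414, P* = 115.862069.
The subsidy lowers effective supply by 86: P = 0.65Q − 45.
New quantity: 208 − 0.8Q = 0.65Q − 45 → Q' = 174.482759.
Overproduction ΔQ = 174.482759 − 115.172414 = 59.310345; wedge = subsidy = 86.
Welfare loss = ½ × 59.310345 × 86 = 2550.34.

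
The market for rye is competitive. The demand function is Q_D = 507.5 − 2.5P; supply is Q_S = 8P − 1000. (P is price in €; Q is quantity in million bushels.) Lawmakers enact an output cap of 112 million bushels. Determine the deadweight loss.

In inverse form: demand P = 203 − 0.4Q, supply P = 125 + 0.125Q.
Competitive equilibrium: 203 − 0.4Q = 125 + 0.125Q → Q* = 148.5714, P* = 143.5714.
At Q = 112: demand price = 203 − 0.4·112 = 158.2; supply price = 125 + 0.125·112 = 139.
ΔQ = 148.5714 − 112 = 36.5714; wedge = 158.2 − 139 = 19.2.
Deadweight loss = ½ × 36.5714 × 19.2 = €351.09 million.

€351.09 million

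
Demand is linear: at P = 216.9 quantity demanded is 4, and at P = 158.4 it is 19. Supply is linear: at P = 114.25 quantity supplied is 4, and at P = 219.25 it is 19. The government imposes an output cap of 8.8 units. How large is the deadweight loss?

116.20

Demand slope = (158.4 − 216.9)/(19 − 4) = −3.9, so P = 232.5 − 3.9Q.
Supply slope = (219.25 − 114.25)/(19 − 4) = 7, so P = 86.25 + 7Q.
Competitive equilibrium: 232.5 − 3.9Q = 86.25 + 7Q → Q* = 13.4174, P* = 180.172.
At Q = 8.8: demand price = 232.5 − 3.9·8.8 = 198.18; supply price = 86.25 + 7·8.8 = 147.85.
ΔQ = 13.4174 − 8.8 = 4.6174; wedge = 198.18 − 147.85 = 50.33.
Deadweight loss = ½ × 4.6174 × 50.33 = 116.20.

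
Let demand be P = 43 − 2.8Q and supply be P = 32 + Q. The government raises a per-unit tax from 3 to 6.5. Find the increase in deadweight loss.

Competitive equilibrium: 43 − 2.8Q = 32 + Q → Q* = 2.8947, P* = 34.8947.
For a per-unit tax t: ΔQ = t/3.8, so DWL = ½·t·(t/3.8) = t²/7.6.
At t = 3: DWL = 1.184. At t = 6.5: DWL = 5.559.
Increase = 5.559 − 1.184 = 4.375.

4.375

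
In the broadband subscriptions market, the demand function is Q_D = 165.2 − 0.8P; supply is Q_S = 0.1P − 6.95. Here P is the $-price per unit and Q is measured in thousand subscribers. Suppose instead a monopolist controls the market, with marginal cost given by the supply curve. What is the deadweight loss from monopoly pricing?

$8.34 thousand

In inverse form: demand P = 206.5 − 1.25Q, supply P = 69.5 + 10Q.
Competitive equilibrium: 206.5 − 1.25Q = 69.5 + 10Q → Q* = 12.1778, P* = 191.2778.
Marginal revenue: MR = 206.5 − 2.5Q. Set MR = MC: 206.5 − 2.5Q = 69.5 + 10Q → Q_m = 10.96.
Price P_m = 206.5 − 1.25·10.96 = 192.8; MC(Q_m) = 69.5 + 10·10.96 = 179.1.
Competitive Q* = 12.1778, so ΔQ = 1.2178; wedge = 192.8 − 179.1 = 13.7.
Deadweight loss = ½ × 1.2178 × 13.7 = $8.34 thousand.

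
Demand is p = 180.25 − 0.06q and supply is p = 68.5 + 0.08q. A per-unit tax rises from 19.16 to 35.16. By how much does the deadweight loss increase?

Competitive equilibrium: 180.25 − 0.06q = 68.5 + 0.08q → q* = 798.2143, p* = 132.3571.
For a per-unit tax t: Δq = t/0.14, so DWL = ½·t·(t/0.14) = t²/0.28.
At t = 19.16: DWL = 1311.091. At t = 35.16: DWL = 4415.091.
Increase = 4415.091 − 1311.091 = 3104.

3104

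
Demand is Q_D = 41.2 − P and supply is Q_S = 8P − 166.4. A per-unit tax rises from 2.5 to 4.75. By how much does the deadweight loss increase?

In inverse form: demand P = 41.2 − Q, supply P = 20.8 + 0.125Q.
Competitive equilibrium: 41.2 − Q = 20.8 + 0.125Q → Q* = 18.1333, P* = 23.0667.
For a per-unit tax t: ΔQ = t/1.125, so DWL = ½·t·(t/1.125) = t²/2.25.
At t = 2.5: DWL = 2.778. At t = 4.75: DWL = 10.028.
Increase = 10.028 − 2.778 = 7.25.

7.25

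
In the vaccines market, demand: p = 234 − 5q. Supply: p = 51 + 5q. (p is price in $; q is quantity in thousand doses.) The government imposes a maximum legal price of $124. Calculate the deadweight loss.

Competitive equilibrium: 234 − 5q = 51 + 5q → q* = 18.3, p* = 142.5.
At the ceiling p = 124, quantity supplied = (124 − 51)/5 = 14.6.
Willingness to pay at q' = 14.6: 234 − 5·14.6 = 161.
Δq = 18.3 − 14.6 = 3.7; wedge = 161 − 124 = 37.
DWL = ½ × 3.7 × 37 = $68.45 thousand.

$68.45 thousand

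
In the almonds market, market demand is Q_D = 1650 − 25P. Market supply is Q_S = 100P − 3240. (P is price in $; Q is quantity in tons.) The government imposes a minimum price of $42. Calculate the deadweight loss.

In inverse form: demand P = 66 − 0.04Q, supply P = 32.4 + 0.01Q.
Competitive equilibrium: 66 − 0.04Q = 32.4 + 0.01Q → Q* = 672, P* = 39.12.
At the floor P = 42, quantity demanded = (66 − 42)/0.04 = 600.
Sellers' marginal cost at Q' = 600: 32.4 + 0.01·600 = 38.4.
ΔQ = 672 − 600 = 72; wedge = 42 − 38.4 = 3.6.
DWL = ½ × 72 × 3.6 = $129.60.

$129.60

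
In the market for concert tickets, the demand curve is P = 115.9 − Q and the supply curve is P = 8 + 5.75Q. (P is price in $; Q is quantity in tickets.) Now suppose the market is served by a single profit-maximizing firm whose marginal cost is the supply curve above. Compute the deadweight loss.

$14.36

Competitive equilibrium: 115.9 − Q = 8 + 5.75Q → Q* = 15.9852, P* = 99.9148.
Marginal revenue: MR = 115.9 − 2Q. Set MR = MC: 115.9 − 2Q = 8 + 5.75Q → Q_m = 13.9226.
Price P_m = 115.9 − 1·13.9226 = 101.9774; MC(Q_m) = 8 + 5.75·13.9226 = 88.055.
Competitive Q* = 15.9852, so ΔQ = 2.0626; wedge = 101.9774 − 88.055 = 13.9224.
Welfare loss = ½ × 2.0626 × 13.9224 = $14.36.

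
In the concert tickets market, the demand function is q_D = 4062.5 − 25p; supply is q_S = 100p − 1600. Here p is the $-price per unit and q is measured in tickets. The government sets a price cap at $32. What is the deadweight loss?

In inverse form: demand p = 162.5 − 0.04q, supply p = 16 + 0.01q.
Competitive equilibrium: 162.5 − 0.04q = 16 + 0.01q → q* = 2930, p* = 45.3.
At the ceiling p = 32, quantity supplied = (32 − 16)/0.01 = 1600.
Willingness to pay at q' = 1600: 162.5 − 0.04·1600 = 98.5.
Δq = 2930 − 1600 = 1330; wedge = 98.5 − 32 = 66.5.
The triangle = ½ × 1330 × 66.5 = $44222.50.

$44222.50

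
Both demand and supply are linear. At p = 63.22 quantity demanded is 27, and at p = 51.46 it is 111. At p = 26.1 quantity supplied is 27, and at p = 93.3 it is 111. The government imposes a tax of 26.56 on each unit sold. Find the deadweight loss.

Demand slope = (51.46 − 63.22)/(111 − 27) = −0.14, so p = 67 − 0.14q.
Supply slope = (93.3 − 26.1)/(111 − 27) = 0.8, so p = 4.5 + 0.8q.
Competitive equilibrium: 67 − 0.14q = 4.5 + 0.8q → q* = 66.4894, p* = 57.6915.
With the tax, the buyer price exceeds the seller price by 26.56: (67 − 0.14q) − (4.5 + 0.8q) = 26.56 → q' = 38.234.
Δq = 66.4894 − 38.234 = 28.2554; the wedge equals the tax, 26.56.
DWL = ½ × 28.2554 × 26.56 = 375.23.

375.23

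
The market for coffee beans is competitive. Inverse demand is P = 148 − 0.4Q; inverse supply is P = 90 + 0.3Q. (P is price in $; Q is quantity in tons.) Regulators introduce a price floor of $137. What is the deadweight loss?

Competitive equilibrium: 148 − 0.4Q = 90 + 0.3Q → Q* = 82.8571, P* = 114.8571.
At the floor P = 137, quantity demanded = (148 − 137)/0.4 = 27.5.
Sellers' marginal cost at Q' = 27.5: 90 + 0.3·27.5 = 98.25.
ΔQ = 82.8571 − 27.5 = 55.3571; wedge = 137 − 98.25 = 38.75.
The triangle = ½ × 55.3571 × 38.75 = $1072.54.

$1072.54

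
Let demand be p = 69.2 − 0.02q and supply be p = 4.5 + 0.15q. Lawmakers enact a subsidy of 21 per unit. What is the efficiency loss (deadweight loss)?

Competitive equilibrium: 69.2 − 0.02q = 4.5 + 0.15q → q* = 380.5882, p* = 61.5882.
The subsidy lowers effective supply by 21: p = 0.15q − 16.5.
New quantity: 69.2 − 0.02q = 0.15q − 16.5 → q' = 504.1176.
Overproduction Δq = 504.1176 − 380.5882 = 123.5294; wedge = subsidy = 21.
DWL = ½ × 123.5294 × 21 = 1297.06.

1297.06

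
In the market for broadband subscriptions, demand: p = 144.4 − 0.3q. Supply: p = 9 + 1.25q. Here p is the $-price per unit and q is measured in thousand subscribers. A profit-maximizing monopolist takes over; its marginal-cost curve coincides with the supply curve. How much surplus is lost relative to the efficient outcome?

Competitive equilibrium: 144.4 − 0.3q = 9 + 1.25q → q* = 87.35484, p* = 118.19355.
Marginal revenue: MR = 144.4 − 0.6q. Set MR = MC: 144.4 − 0.6q = 9 + 1.25q → q_m = 73.18919.
Price p_m = 144.4 − 0.3·73.18919 = 122.44324; MC(q_m) = 9 + 1.25·73.18919 = 100.48649.
Competitive q* = 87.35484, so Δq = 14.16565; wedge = 122.44324 − 100.48649 = 21.95675.
Welfare loss = ½ × 14.16565 × 21.95675 = $155.52 thousand.

$155.52 thousand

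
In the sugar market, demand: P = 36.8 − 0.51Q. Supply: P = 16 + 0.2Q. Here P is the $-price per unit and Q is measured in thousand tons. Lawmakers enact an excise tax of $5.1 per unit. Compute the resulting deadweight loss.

Competitive equilibrium: 36.8 − 0.51Q = 16 + 0.2Q → Q* = 29.2958, P* = 21.8592.
With the tax, the buyer price exceeds the seller price by 5.1: (36.8 − 0.51Q) − (16 + 0.2Q) = 5.1 → Q' = 22.1127.
ΔQ = 29.2958 − 22.1127 = 7.1831; the wedge equals the tax, 5.1.
Welfare loss = ½ × 7.1831 × 5.1 = $18.32 thousand.

$18.32 thousand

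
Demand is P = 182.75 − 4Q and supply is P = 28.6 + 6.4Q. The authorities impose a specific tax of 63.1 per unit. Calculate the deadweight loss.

Competitive equilibrium: 182.75 − 4Q = 28.6 + 6.4Q → Q* = 14.8221, P* = 123.4615.
With the tax, the buyer price exceeds the seller price by 63.1: (182.75 − 4Q) − (28.6 + 6.4Q) = 63.1 → Q' = 8.7548.
ΔQ = 14.8221 − 8.7548 = 6.0673; the wedge equals the tax, 63.1.
DWL = ½ × 6.0673 × 63.1 = 191.42.

191.42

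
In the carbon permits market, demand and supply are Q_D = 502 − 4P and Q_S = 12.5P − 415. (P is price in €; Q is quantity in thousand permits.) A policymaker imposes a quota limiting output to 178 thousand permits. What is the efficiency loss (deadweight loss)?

€1706.48 thousand

In inverse form: demand P = 125.5 − 0.25Q, supply P = 33.2 + 0.08Q.
Competitive equilibrium: 125.5 − 0.25Q = 33.2 + 0.08Q → Q* = 279.697, P* = 55.5758.
At Q = 178: demand price = 125.5 − 0.25·178 = 81; supply price = 33.2 + 0.08·178 = 47.44.
ΔQ = 279.697 − 178 = 101.697; wedge = 81 − 47.44 = 33.56.
DWL = ½ × 101.697 × 33.56 = €1706.48 thousand.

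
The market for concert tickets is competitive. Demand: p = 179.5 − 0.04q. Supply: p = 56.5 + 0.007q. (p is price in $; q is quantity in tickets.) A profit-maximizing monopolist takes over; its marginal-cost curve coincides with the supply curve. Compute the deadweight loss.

Competitive equilibrium: 179.5 − 0.04q = 56.5 + 0.007q → q* = 2617.021277, p* = 74.819149.
Marginal revenue: MR = 179.5 − 0.08q. Set MR = MC: 179.5 − 0.08q = 56.5 + 0.007q → q_m = 1413.793103.
Price p_m = 179.5 − 0.04·1413.793103 = 122.948276; MC(q_m) = 56.5 + 0.007·1413.793103 = 66.396552.
Competitive q* = 2617.021277, so Δq = 1203.228174; wedge = 122.948276 − 66.396552 = 56.551724.
The triangle = ½ × 1203.228174 × 56.551724 = $34022.31.

$34022.31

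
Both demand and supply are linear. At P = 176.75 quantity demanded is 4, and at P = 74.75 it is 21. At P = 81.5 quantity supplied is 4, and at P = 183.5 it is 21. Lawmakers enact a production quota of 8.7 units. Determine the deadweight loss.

62.89

Demand slope = (74.75 − 176.75)/(21 − 4) = −6, so P = 200.75 − 6Q.
Supply slope = (183.5 − 81.5)/(21 − 4) = 6, so P = 57.5 + 6Q.
Competitive equilibrium: 200.75 − 6Q = 57.5 + 6Q → Q* = 11.9375, P* = 129.125.
At Q = 8.7: demand price = 200.75 − 6·8.7 = 148.55; supply price = 57.5 + 6·8.7 = 109.7.
ΔQ = 11.9375 − 8.7 = 3.2375; wedge = 148.55 − 109.7 = 38.85.
The triangle = ½ × 3.2375 × 38.85 = 62.89.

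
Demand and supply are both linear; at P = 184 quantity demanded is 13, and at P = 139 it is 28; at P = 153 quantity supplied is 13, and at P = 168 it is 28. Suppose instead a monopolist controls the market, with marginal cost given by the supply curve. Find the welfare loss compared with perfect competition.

Demand slope = (139 − 184)/(28 − 13) = −3, so P = 223 − 3Q.
Supply slope = (168 − 153)/(28 − 13) = 1, so P = 140 + Q.
Competitive equilibrium: 223 − 3Q = 140 + Q → Q* = 20.75, P* = 160.75.
Marginal revenue: MR = 223 − 6Q. Set MR = MC: 223 − 6Q = 140 + Q → Q_m = 11.8571.
Price P_m = 223 − 3·11.8571 = 187.4287; MC(Q_m) = 140 + 1·11.8571 = 151.8571.
Competitive Q* = 20.75, so ΔQ = 8.8929; wedge = 187.4287 − 151.8571 = 35.5716.
Welfare loss = ½ × 8.8929 × 35.5716 = 158.17.

158.17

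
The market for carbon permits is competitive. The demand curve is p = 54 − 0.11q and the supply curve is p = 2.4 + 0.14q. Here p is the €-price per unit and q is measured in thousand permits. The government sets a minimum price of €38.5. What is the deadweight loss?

€536.13 thousand

Competitive equilibrium: 54 − 0.11q = 2.4 + 0.14q → q* = 206.4, p* = 31.296.
At the floor p = 38.5, quantity demanded = (54 − 38.5)/0.11 = 140.9091.
Sellers' marginal cost at q' = 140.9091: 2.4 + 0.14·140.9091 = 22.1273.
Δq = 206.4 − 140.9091 = 65.4909; wedge = 38.5 − 22.1273 = 16.3727.
The triangle = ½ × 65.4909 × 16.3727 = €536.13 thousand.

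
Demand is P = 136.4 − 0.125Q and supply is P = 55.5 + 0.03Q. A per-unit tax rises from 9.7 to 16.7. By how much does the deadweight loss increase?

596.13

Competitive equilibrium: 136.4 − 0.125Q = 55.5 + 0.03Q → Q* = 521.9355, P* = 71.1581.
For a per-unit tax t: ΔQ = t/0.155, so DWL = ½·t·(t/0.155) = t²/0.31.
At t = 9.7: DWL = 303.516. At t = 16.7: DWL = 899.645.
Increase = 899.645 − 303.516 = 596.13.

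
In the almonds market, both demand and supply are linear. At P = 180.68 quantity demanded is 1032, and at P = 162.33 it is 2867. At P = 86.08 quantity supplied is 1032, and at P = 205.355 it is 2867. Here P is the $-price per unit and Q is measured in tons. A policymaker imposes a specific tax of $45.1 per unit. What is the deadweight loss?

Demand slope = (162.33 − 180.68)/(2867 − 1032) = −0.01, so P = 191 − 0.01Q.
Supply slope = (205.355 − 86.08)/(2867 − 1032) = 0.065, so P = 19 + 0.065Q.
Competitive equilibrium: 191 − 0.01Q = 19 + 0.065Q → Q* = 2293.3333, P* = 168.0667.
With the tax, the buyer price exceeds the seller price by 45.1: (191 − 0.01Q) − (19 + 0.065Q) = 45.1 → Q' = 1692.
ΔQ = 2293.3333 − 1692 = 601.3333; the wedge equals the tax, 45.1.
Deadweight loss = ½ × 601.3333 × 45.1 = $13560.07.

$13560.07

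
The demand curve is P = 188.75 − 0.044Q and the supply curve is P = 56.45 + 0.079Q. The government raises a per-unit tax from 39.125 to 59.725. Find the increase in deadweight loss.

8277.68

Competitive equilibrium: 188.75 − 0.044Q = 56.45 + 0.079Q → Q* = 1075.6098, P* = 141.4232.
For a per-unit tax t: ΔQ = t/0.123, so DWL = ½·t·(t/0.123) = t²/0.246.
At t = 39.125: DWL = 6222.624. At t = 59.725: DWL = 14500.307.
Increase = 14500.307 − 6222.624 = 8277.68.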